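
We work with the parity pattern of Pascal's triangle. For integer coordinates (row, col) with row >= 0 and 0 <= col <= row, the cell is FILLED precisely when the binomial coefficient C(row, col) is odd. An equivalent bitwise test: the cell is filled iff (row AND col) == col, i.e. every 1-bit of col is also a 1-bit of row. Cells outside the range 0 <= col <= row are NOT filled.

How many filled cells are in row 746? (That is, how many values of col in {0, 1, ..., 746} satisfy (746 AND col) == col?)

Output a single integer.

746 in binary = 1011101010
popcount(746) = number of 1-bits in 1011101010 = 6
A col c satisfies (746 AND c) == c iff every set bit of c is also set in 746; each of the 6 set bits of 746 can independently be on or off in c.
count = 2^6 = 64

Answer: 64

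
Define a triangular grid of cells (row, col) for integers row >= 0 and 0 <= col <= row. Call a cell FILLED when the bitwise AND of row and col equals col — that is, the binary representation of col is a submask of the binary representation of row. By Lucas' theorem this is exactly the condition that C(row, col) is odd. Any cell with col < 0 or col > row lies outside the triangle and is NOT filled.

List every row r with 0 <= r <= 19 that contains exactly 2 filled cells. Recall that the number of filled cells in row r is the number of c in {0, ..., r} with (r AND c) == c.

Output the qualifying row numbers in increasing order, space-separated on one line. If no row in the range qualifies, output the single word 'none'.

Row r has 2^popcount(r) filled cells, so we need popcount(r) = log2(2) = 1.
Scan r = 0..19 and keep those with exactly 1 one-bits:
r=0=0 popcount=0 -> skip
r=1=1 popcount=1 -> KEEP
r=2=10 popcount=1 -> KEEP
r=3=11 popcount=2 -> skip
r=4=100 popcount=1 -> KEEP
r=5=101 popcount=2 -> skip
r=6=110 popcount=2 -> skip
r=7=111 popcount=3 -> skip
r=8=1000 popcount=1 -> KEEP
r=9=1001 popcount=2 -> skip
r=10=1010 popcount=2 -> skip
r=11=1011 popcount=3 -> skip
r=12=1100 popcount=2 -> skip
r=13=1101 popcount=3 -> skip
r=14=1110 popcount=3 -> skip
r=15=1111 popcount=4 -> skip
r=16=10000 popcount=1 -> KEEP
r=17=10001 popcount=2 -> skip
r=18=10010 popcount=2 -> skip
r=19=10011 popcount=3 -> skip
Kept rows: 1 2 4 8 16

Answer: 1 2 4 8 16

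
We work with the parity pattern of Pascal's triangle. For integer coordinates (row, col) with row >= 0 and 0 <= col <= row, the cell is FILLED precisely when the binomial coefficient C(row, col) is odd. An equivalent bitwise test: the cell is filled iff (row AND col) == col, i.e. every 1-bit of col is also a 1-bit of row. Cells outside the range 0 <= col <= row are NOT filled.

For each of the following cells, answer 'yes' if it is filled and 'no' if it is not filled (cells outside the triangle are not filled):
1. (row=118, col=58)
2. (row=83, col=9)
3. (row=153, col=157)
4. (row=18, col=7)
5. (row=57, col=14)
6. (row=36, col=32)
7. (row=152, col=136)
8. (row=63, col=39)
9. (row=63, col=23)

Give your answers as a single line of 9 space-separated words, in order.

Answer: no no no no no yes yes yes yes

Derivation:
(118,58): row=0b1110110, col=0b111010, row AND col = 0b110010 = 50; 50 != 58 -> empty
(83,9): row=0b1010011, col=0b1001, row AND col = 0b1 = 1; 1 != 9 -> empty
(153,157): col outside [0, 153] -> not filled
(18,7): row=0b10010, col=0b111, row AND col = 0b10 = 2; 2 != 7 -> empty
(57,14): row=0b111001, col=0b1110, row AND col = 0b1000 = 8; 8 != 14 -> empty
(36,32): row=0b100100, col=0b100000, row AND col = 0b100000 = 32; 32 == 32 -> filled
(152,136): row=0b10011000, col=0b10001000, row AND col = 0b10001000 = 136; 136 == 136 -> filled
(63,39): row=0b111111, col=0b100111, row AND col = 0b100111 = 39; 39 == 39 -> filled
(63,23): row=0b111111, col=0b10111, row AND col = 0b10111 = 23; 23 == 23 -> filled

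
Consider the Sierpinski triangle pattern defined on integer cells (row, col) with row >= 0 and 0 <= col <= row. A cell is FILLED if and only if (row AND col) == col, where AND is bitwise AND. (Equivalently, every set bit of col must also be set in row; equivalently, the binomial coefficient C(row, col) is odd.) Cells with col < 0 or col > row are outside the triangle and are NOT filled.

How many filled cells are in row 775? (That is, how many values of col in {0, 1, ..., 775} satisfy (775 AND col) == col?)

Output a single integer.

Answer: 32

Derivation:
775 in binary = 1100000111
popcount(775) = number of 1-bits in 1100000111 = 5
A col c satisfies (775 AND c) == c iff every set bit of c is also set in 775; each of the 5 set bits of 775 can independently be on or off in c.
count = 2^5 = 32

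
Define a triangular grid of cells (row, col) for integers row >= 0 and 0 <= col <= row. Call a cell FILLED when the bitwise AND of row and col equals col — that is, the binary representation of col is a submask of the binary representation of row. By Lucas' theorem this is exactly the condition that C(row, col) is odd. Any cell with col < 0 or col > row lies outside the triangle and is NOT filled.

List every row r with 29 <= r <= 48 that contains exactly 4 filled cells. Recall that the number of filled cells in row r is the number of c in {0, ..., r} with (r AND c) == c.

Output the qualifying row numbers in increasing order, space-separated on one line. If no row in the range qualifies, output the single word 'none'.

Answer: 33 34 36 40 48

Derivation:
Row r has 2^popcount(r) filled cells, so we need popcount(r) = log2(4) = 2.
Scan r = 29..48 and keep those with exactly 2 one-bits:
r=29=11101 popcount=4 -> skip
r=30=11110 popcount=4 -> skip
r=31=11111 popcount=5 -> skip
r=32=100000 popcount=1 -> skip
r=33=100001 popcount=2 -> KEEP
r=34=100010 popcount=2 -> KEEP
r=35=100011 popcount=3 -> skip
r=36=100100 popcount=2 -> KEEP
r=37=100101 popcount=3 -> skip
r=38=100110 popcount=3 -> skip
r=39=100111 popcount=4 -> skip
r=40=101000 popcount=2 -> KEEP
r=41=101001 popcount=3 -> skip
r=42=101010 popcount=3 -> skip
r=43=101011 popcount=4 -> skip
r=44=101100 popcount=3 -> skip
r=45=101101 popcount=4 -> skip
r=46=101110 popcount=4 -> skip
r=47=101111 popcount=5 -> skip
r=48=110000 popcount=2 -> KEEP
Kept rows: 33 34 36 40 48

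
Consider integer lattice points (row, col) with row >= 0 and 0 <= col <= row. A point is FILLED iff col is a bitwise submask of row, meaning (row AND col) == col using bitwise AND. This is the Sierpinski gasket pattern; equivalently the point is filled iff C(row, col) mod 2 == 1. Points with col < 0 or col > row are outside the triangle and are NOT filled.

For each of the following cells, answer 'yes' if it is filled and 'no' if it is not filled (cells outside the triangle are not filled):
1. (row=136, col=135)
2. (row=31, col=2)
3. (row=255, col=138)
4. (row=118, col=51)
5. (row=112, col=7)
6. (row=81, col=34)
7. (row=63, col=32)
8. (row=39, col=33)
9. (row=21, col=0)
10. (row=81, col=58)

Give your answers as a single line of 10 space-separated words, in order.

Answer: no yes yes no no no yes yes yes no

Derivation:
(136,135): row=0b10001000, col=0b10000111, row AND col = 0b10000000 = 128; 128 != 135 -> empty
(31,2): row=0b11111, col=0b10, row AND col = 0b10 = 2; 2 == 2 -> filled
(255,138): row=0b11111111, col=0b10001010, row AND col = 0b10001010 = 138; 138 == 138 -> filled
(118,51): row=0b1110110, col=0b110011, row AND col = 0b110010 = 50; 50 != 51 -> empty
(112,7): row=0b1110000, col=0b111, row AND col = 0b0 = 0; 0 != 7 -> empty
(81,34): row=0b1010001, col=0b100010, row AND col = 0b0 = 0; 0 != 34 -> empty
(63,32): row=0b111111, col=0b100000, row AND col = 0b100000 = 32; 32 == 32 -> filled
(39,33): row=0b100111, col=0b100001, row AND col = 0b100001 = 33; 33 == 33 -> filled
(21,0): row=0b10101, col=0b0, row AND col = 0b0 = 0; 0 == 0 -> filled
(81,58): row=0b1010001, col=0b111010, row AND col = 0b10000 = 16; 16 != 58 -> empty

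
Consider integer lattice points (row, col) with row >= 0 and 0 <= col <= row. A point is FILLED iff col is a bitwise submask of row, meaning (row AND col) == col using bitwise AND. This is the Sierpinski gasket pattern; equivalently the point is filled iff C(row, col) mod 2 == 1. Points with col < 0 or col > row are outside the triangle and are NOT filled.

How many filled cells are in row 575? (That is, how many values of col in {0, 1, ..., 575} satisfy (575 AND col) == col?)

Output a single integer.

575 in binary = 1000111111
popcount(575) = number of 1-bits in 1000111111 = 7
A col c satisfies (575 AND c) == c iff every set bit of c is also set in 575; each of the 7 set bits of 575 can independently be on or off in c.
count = 2^7 = 128

Answer: 128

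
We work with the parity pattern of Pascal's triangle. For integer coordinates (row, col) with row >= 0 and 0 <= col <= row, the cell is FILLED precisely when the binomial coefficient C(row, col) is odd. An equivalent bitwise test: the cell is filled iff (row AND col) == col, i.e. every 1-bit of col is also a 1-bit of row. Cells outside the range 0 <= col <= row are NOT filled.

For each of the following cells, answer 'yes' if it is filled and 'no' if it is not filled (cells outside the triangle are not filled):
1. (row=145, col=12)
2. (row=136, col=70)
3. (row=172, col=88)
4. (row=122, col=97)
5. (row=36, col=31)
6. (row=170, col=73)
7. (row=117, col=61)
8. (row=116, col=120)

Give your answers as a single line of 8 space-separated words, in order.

Answer: no no no no no no no no

Derivation:
(145,12): row=0b10010001, col=0b1100, row AND col = 0b0 = 0; 0 != 12 -> empty
(136,70): row=0b10001000, col=0b1000110, row AND col = 0b0 = 0; 0 != 70 -> empty
(172,88): row=0b10101100, col=0b1011000, row AND col = 0b1000 = 8; 8 != 88 -> empty
(122,97): row=0b1111010, col=0b1100001, row AND col = 0b1100000 = 96; 96 != 97 -> empty
(36,31): row=0b100100, col=0b11111, row AND col = 0b100 = 4; 4 != 31 -> empty
(170,73): row=0b10101010, col=0b1001001, row AND col = 0b1000 = 8; 8 != 73 -> empty
(117,61): row=0b1110101, col=0b111101, row AND col = 0b110101 = 53; 53 != 61 -> empty
(116,120): col outside [0, 116] -> not filled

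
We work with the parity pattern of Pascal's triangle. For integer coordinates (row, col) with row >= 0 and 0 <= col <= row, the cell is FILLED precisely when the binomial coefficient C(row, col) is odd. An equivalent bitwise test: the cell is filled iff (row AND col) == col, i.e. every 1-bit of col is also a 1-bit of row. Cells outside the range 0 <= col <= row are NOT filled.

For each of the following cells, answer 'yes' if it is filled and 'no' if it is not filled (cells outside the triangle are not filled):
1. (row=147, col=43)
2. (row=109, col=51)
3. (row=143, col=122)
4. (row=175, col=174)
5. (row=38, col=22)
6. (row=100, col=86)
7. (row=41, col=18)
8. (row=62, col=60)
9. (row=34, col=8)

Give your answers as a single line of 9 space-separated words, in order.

(147,43): row=0b10010011, col=0b101011, row AND col = 0b11 = 3; 3 != 43 -> empty
(109,51): row=0b1101101, col=0b110011, row AND col = 0b100001 = 33; 33 != 51 -> empty
(143,122): row=0b10001111, col=0b1111010, row AND col = 0b1010 = 10; 10 != 122 -> empty
(175,174): row=0b10101111, col=0b10101110, row AND col = 0b10101110 = 174; 174 == 174 -> filled
(38,22): row=0b100110, col=0b10110, row AND col = 0b110 = 6; 6 != 22 -> empty
(100,86): row=0b1100100, col=0b1010110, row AND col = 0b1000100 = 68; 68 != 86 -> empty
(41,18): row=0b101001, col=0b10010, row AND col = 0b0 = 0; 0 != 18 -> empty
(62,60): row=0b111110, col=0b111100, row AND col = 0b111100 = 60; 60 == 60 -> filled
(34,8): row=0b100010, col=0b1000, row AND col = 0b0 = 0; 0 != 8 -> empty

Answer: no no no yes no no no yes no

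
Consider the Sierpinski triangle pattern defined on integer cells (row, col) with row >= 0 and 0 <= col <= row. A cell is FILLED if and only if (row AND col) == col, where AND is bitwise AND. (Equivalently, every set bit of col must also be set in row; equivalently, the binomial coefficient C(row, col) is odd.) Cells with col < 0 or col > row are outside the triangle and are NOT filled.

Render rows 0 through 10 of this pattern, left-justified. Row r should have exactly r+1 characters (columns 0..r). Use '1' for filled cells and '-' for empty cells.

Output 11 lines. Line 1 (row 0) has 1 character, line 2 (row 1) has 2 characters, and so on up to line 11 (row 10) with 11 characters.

r0=0: 1
r1=1: 11
r2=10: 1-1
r3=11: 1111
r4=100: 1---1
r5=101: 11--11
r6=110: 1-1-1-1
r7=111: 11111111
r8=1000: 1-------1
r9=1001: 11------11
r10=1010: 1-1-----1-1

Answer: 1
11
1-1
1111
1---1
11--11
1-1-1-1
11111111
1-------1
11------11
1-1-----1-1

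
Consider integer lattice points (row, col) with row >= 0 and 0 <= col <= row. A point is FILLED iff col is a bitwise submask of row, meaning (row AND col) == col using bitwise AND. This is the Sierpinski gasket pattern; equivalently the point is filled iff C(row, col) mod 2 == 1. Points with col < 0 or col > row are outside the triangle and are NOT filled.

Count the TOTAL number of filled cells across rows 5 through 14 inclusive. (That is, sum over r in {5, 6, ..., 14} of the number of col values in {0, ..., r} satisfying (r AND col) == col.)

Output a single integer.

Answer: 54

Derivation:
r5=101 pc2: +4 =4
r6=110 pc2: +4 =8
r7=111 pc3: +8 =16
r8=1000 pc1: +2 =18
r9=1001 pc2: +4 =22
r10=1010 pc2: +4 =26
r11=1011 pc3: +8 =34
r12=1100 pc2: +4 =38
r13=1101 pc3: +8 =46
r14=1110 pc3: +8 =54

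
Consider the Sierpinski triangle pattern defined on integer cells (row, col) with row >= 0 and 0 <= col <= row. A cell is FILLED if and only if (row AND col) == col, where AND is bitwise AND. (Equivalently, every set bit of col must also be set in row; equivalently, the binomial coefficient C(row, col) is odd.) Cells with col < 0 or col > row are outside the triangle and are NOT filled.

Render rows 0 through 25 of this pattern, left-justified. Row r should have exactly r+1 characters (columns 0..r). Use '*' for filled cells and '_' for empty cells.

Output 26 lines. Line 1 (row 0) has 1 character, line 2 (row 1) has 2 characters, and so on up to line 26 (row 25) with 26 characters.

Answer: *
**
*_*
****
*___*
**__**
*_*_*_*
********
*_______*
**______**
*_*_____*_*
****____****
*___*___*___*
**__**__**__**
*_*_*_*_*_*_*_*
****************
*_______________*
**______________**
*_*_____________*_*
****____________****
*___*___________*___*
**__**__________**__**
*_*_*_*_________*_*_*_*
********________********
*_______*_______*_______*
**______**______**______**

Derivation:
r0=0: *
r1=1: **
r2=10: *_*
r3=11: ****
r4=100: *___*
r5=101: **__**
r6=110: *_*_*_*
r7=111: ********
r8=1000: *_______*
r9=1001: **______**
r10=1010: *_*_____*_*
r11=1011: ****____****
r12=1100: *___*___*___*
r13=1101: **__**__**__**
r14=1110: *_*_*_*_*_*_*_*
r15=1111: ****************
r16=10000: *_______________*
r17=10001: **______________**
r18=10010: *_*_____________*_*
r19=10011: ****____________****
r20=10100: *___*___________*___*
r21=10101: **__**__________**__**
r22=10110: *_*_*_*_________*_*_*_*
r23=10111: ********________********
r24=11000: *_______*_______*_______*
r25=11001: **______**______**______**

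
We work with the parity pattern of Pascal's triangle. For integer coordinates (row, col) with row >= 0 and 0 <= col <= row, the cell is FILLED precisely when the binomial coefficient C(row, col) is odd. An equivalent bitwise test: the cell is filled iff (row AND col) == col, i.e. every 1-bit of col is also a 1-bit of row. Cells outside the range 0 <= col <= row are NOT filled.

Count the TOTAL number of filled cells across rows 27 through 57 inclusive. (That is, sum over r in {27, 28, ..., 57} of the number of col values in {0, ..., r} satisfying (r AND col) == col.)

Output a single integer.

Answer: 382

Derivation:
r27=11011 pc4: +16 =16
r28=11100 pc3: +8 =24
r29=11101 pc4: +16 =40
r30=11110 pc4: +16 =56
r31=11111 pc5: +32 =88
r32=100000 pc1: +2 =90
r33=100001 pc2: +4 =94
r34=100010 pc2: +4 =98
r35=100011 pc3: +8 =106
r36=100100 pc2: +4 =110
r37=100101 pc3: +8 =118
r38=100110 pc3: +8 =126
r39=100111 pc4: +16 =142
r40=101000 pc2: +4 =146
r41=101001 pc3: +8 =154
r42=101010 pc3: +8 =162
r43=101011 pc4: +16 =178
r44=101100 pc3: +8 =186
r45=101101 pc4: +16 =202
r46=101110 pc4: +16 =218
r47=101111 pc5: +32 =250
r48=110000 pc2: +4 =254
r49=110001 pc3: +8 =262
r50=110010 pc3: +8 =270
r51=110011 pc4: +16 =286
r52=110100 pc3: +8 =294
r53=110101 pc4: +16 =310
r54=110110 pc4: +16 =326
r55=110111 pc5: +32 =358
r56=111000 pc3: +8 =366
r57=111001 pc4: +16 =382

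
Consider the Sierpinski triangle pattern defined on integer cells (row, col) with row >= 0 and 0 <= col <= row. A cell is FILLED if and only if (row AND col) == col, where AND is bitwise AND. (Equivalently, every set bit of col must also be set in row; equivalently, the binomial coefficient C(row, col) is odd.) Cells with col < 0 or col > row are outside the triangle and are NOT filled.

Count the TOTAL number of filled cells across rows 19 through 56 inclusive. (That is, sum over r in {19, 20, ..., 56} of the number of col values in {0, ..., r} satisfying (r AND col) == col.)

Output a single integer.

r19=10011 pc3: +8 =8
r20=10100 pc2: +4 =12
r21=10101 pc3: +8 =20
r22=10110 pc3: +8 =28
r23=10111 pc4: +16 =44
r24=11000 pc2: +4 =48
r25=11001 pc3: +8 =56
r26=11010 pc3: +8 =64
r27=11011 pc4: +16 =80
r28=11100 pc3: +8 =88
r29=11101 pc4: +16 =104
r30=11110 pc4: +16 =120
r31=11111 pc5: +32 =152
r32=100000 pc1: +2 =154
r33=100001 pc2: +4 =158
r34=100010 pc2: +4 =162
r35=100011 pc3: +8 =170
r36=100100 pc2: +4 =174
r37=100101 pc3: +8 =182
r38=100110 pc3: +8 =190
r39=100111 pc4: +16 =206
r40=101000 pc2: +4 =210
r41=101001 pc3: +8 =218
r42=101010 pc3: +8 =226
r43=101011 pc4: +16 =242
r44=101100 pc3: +8 =250
r45=101101 pc4: +16 =266
r46=101110 pc4: +16 =282
r47=101111 pc5: +32 =314
r48=110000 pc2: +4 =318
r49=110001 pc3: +8 =326
r50=110010 pc3: +8 =334
r51=110011 pc4: +16 =350
r52=110100 pc3: +8 =358
r53=110101 pc4: +16 =374
r54=110110 pc4: +16 =390
r55=110111 pc5: +32 =422
r56=111000 pc3: +8 =430

Answer: 430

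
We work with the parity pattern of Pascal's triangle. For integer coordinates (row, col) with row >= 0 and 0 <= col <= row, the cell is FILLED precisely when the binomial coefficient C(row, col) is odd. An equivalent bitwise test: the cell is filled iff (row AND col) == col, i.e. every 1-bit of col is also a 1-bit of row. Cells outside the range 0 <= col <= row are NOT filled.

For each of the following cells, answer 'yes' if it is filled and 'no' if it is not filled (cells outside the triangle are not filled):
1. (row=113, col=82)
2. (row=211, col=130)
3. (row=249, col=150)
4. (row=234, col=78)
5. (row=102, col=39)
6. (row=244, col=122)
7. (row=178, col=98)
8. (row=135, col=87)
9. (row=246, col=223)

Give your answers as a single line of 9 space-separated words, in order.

Answer: no yes no no no no no no no

Derivation:
(113,82): row=0b1110001, col=0b1010010, row AND col = 0b1010000 = 80; 80 != 82 -> empty
(211,130): row=0b11010011, col=0b10000010, row AND col = 0b10000010 = 130; 130 == 130 -> filled
(249,150): row=0b11111001, col=0b10010110, row AND col = 0b10010000 = 144; 144 != 150 -> empty
(234,78): row=0b11101010, col=0b1001110, row AND col = 0b1001010 = 74; 74 != 78 -> empty
(102,39): row=0b1100110, col=0b100111, row AND col = 0b100110 = 38; 38 != 39 -> empty
(244,122): row=0b11110100, col=0b1111010, row AND col = 0b1110000 = 112; 112 != 122 -> empty
(178,98): row=0b10110010, col=0b1100010, row AND col = 0b100010 = 34; 34 != 98 -> empty
(135,87): row=0b10000111, col=0b1010111, row AND col = 0b111 = 7; 7 != 87 -> empty
(246,223): row=0b11110110, col=0b11011111, row AND col = 0b11010110 = 214; 214 != 223 -> empty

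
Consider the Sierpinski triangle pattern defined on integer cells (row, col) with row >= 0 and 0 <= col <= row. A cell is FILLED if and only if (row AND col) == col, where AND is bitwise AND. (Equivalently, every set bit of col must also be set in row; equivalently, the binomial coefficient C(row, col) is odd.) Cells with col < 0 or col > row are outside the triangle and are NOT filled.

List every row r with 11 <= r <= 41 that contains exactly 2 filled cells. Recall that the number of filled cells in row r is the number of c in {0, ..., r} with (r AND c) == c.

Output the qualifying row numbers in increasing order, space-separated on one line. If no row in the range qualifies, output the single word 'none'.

Answer: 16 32

Derivation:
Row r has 2^popcount(r) filled cells, so we need popcount(r) = log2(2) = 1.
Scan r = 11..41 and keep those with exactly 1 one-bits:
r=11=1011 popcount=3 -> skip
r=12=1100 popcount=2 -> skip
r=13=1101 popcount=3 -> skip
r=14=1110 popcount=3 -> skip
r=15=1111 popcount=4 -> skip
r=16=10000 popcount=1 -> KEEP
r=17=10001 popcount=2 -> skip
r=18=10010 popcount=2 -> skip
r=19=10011 popcount=3 -> skip
r=20=10100 popcount=2 -> skip
r=21=10101 popcount=3 -> skip
r=22=10110 popcount=3 -> skip
r=23=10111 popcount=4 -> skip
r=24=11000 popcount=2 -> skip
r=25=11001 popcount=3 -> skip
r=26=11010 popcount=3 -> skip
r=27=11011 popcount=4 -> skip
r=28=11100 popcount=3 -> skip
r=29=11101 popcount=4 -> skip
r=30=11110 popcount=4 -> skip
r=31=11111 popcount=5 -> skip
r=32=100000 popcount=1 -> KEEP
r=33=100001 popcount=2 -> skip
r=34=100010 popcount=2 -> skip
r=35=100011 popcount=3 -> skip
r=36=100100 popcount=2 -> skip
r=37=100101 popcount=3 -> skip
r=38=100110 popcount=3 -> skip
r=39=100111 popcount=4 -> skip
r=40=101000 popcount=2 -> skip
r=41=101001 popcount=3 -> skip
Kept rows: 16 32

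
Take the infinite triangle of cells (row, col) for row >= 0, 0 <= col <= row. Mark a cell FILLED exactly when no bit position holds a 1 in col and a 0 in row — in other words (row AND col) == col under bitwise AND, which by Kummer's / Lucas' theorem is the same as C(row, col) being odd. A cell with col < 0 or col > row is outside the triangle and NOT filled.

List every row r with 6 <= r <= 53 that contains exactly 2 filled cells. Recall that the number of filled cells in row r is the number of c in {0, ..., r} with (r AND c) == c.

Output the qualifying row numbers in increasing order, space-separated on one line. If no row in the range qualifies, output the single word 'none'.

Row r has 2^popcount(r) filled cells, so we need popcount(r) = log2(2) = 1.
Scan r = 6..53 and keep those with exactly 1 one-bits:
r=6=110 popcount=2 -> skip
r=7=111 popcount=3 -> skip
r=8=1000 popcount=1 -> KEEP
r=9=1001 popcount=2 -> skip
r=10=1010 popcount=2 -> skip
r=11=1011 popcount=3 -> skip
r=12=1100 popcount=2 -> skip
r=13=1101 popcount=3 -> skip
r=14=1110 popcount=3 -> skip
r=15=1111 popcount=4 -> skip
r=16=10000 popcount=1 -> KEEP
r=17=10001 popcount=2 -> skip
r=18=10010 popcount=2 -> skip
r=19=10011 popcount=3 -> skip
r=20=10100 popcount=2 -> skip
r=21=10101 popcount=3 -> skip
r=22=10110 popcount=3 -> skip
r=23=10111 popcount=4 -> skip
r=24=11000 popcount=2 -> skip
r=25=11001 popcount=3 -> skip
r=26=11010 popcount=3 -> skip
r=27=11011 popcount=4 -> skip
r=28=11100 popcount=3 -> skip
r=29=11101 popcount=4 -> skip
r=30=11110 popcount=4 -> skip
r=31=11111 popcount=5 -> skip
r=32=100000 popcount=1 -> KEEP
r=33=100001 popcount=2 -> skip
r=34=100010 popcount=2 -> skip
r=35=100011 popcount=3 -> skip
r=36=100100 popcount=2 -> skip
r=37=100101 popcount=3 -> skip
r=38=100110 popcount=3 -> skip
r=39=100111 popcount=4 -> skip
r=40=101000 popcount=2 -> skip
r=41=101001 popcount=3 -> skip
r=42=101010 popcount=3 -> skip
r=43=101011 popcount=4 -> skip
r=44=101100 popcount=3 -> skip
r=45=101101 popcount=4 -> skip
r=46=101110 popcount=4 -> skip
r=47=101111 popcount=5 -> skip
r=48=110000 popcount=2 -> skip
r=49=110001 popcount=3 -> skip
r=50=110010 popcount=3 -> skip
r=51=110011 popcount=4 -> skip
r=52=110100 popcount=3 -> skip
r=53=110101 popcount=4 -> skip
Kept rows: 8 16 32

Answer: 8 16 32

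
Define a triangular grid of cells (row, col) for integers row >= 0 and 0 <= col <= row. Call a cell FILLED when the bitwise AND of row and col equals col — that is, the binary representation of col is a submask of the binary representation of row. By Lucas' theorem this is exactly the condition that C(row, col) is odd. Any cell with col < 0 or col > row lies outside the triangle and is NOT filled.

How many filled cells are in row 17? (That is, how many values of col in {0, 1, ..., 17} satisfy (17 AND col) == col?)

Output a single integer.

17 in binary = 10001
popcount(17) = number of 1-bits in 10001 = 2
A col c satisfies (17 AND c) == c iff every set bit of c is also set in 17; each of the 2 set bits of 17 can independently be on or off in c.
count = 2^2 = 4

Answer: 4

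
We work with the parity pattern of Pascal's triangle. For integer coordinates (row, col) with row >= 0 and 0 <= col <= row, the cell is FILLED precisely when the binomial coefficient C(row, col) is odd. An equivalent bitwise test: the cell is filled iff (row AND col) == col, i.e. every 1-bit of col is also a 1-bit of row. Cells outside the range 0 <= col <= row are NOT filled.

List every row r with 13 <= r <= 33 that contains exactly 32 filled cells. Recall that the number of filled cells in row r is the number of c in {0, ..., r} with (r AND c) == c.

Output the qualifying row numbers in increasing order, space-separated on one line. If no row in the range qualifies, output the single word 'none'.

Answer: 31

Derivation:
Row r has 2^popcount(r) filled cells, so we need popcount(r) = log2(32) = 5.
Scan r = 13..33 and keep those with exactly 5 one-bits:
r=13=1101 popcount=3 -> skip
r=14=1110 popcount=3 -> skip
r=15=1111 popcount=4 -> skip
r=16=10000 popcount=1 -> skip
r=17=10001 popcount=2 -> skip
r=18=10010 popcount=2 -> skip
r=19=10011 popcount=3 -> skip
r=20=10100 popcount=2 -> skip
r=21=10101 popcount=3 -> skip
r=22=10110 popcount=3 -> skip
r=23=10111 popcount=4 -> skip
r=24=11000 popcount=2 -> skip
r=25=11001 popcount=3 -> skip
r=26=11010 popcount=3 -> skip
r=27=11011 popcount=4 -> skip
r=28=11100 popcount=3 -> skip
r=29=11101 popcount=4 -> skip
r=30=11110 popcount=4 -> skip
r=31=11111 popcount=5 -> KEEP
r=32=100000 popcount=1 -> skip
r=33=100001 popcount=2 -> skip
Kept rows: 31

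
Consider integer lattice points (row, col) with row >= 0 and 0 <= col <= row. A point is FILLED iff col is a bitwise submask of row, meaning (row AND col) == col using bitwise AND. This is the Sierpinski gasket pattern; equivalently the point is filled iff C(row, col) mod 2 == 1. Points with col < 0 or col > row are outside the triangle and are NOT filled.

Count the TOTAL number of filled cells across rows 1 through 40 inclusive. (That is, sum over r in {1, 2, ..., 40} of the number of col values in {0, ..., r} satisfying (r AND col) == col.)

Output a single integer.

Answer: 300

Derivation:
r1=1 pc1: +2 =2
r2=10 pc1: +2 =4
r3=11 pc2: +4 =8
r4=100 pc1: +2 =10
r5=101 pc2: +4 =14
r6=110 pc2: +4 =18
r7=111 pc3: +8 =26
r8=1000 pc1: +2 =28
r9=1001 pc2: +4 =32
r10=1010 pc2: +4 =36
r11=1011 pc3: +8 =44
r12=1100 pc2: +4 =48
r13=1101 pc3: +8 =56
r14=1110 pc3: +8 =64
r15=1111 pc4: +16 =80
r16=10000 pc1: +2 =82
r17=10001 pc2: +4 =86
r18=10010 pc2: +4 =90
r19=10011 pc3: +8 =98
r20=10100 pc2: +4 =102
r21=10101 pc3: +8 =110
r22=10110 pc3: +8 =118
r23=10111 pc4: +16 =134
r24=11000 pc2: +4 =138
r25=11001 pc3: +8 =146
r26=11010 pc3: +8 =154
r27=11011 pc4: +16 =170
r28=11100 pc3: +8 =178
r29=11101 pc4: +16 =194
r30=11110 pc4: +16 =210
r31=11111 pc5: +32 =242
r32=100000 pc1: +2 =244
r33=100001 pc2: +4 =248
r34=100010 pc2: +4 =252
r35=100011 pc3: +8 =260
r36=100100 pc2: +4 =264
r37=100101 pc3: +8 =272
r38=100110 pc3: +8 =280
r39=100111 pc4: +16 =296
r40=101000 pc2: +4 =300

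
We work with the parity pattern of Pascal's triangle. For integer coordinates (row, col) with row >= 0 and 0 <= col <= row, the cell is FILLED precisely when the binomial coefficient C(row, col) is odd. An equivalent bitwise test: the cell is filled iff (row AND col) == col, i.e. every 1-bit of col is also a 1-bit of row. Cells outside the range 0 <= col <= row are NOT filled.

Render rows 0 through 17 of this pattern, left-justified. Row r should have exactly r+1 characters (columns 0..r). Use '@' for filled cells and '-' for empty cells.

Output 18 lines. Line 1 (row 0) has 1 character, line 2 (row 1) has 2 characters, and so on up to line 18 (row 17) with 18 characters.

Answer: @
@@
@-@
@@@@
@---@
@@--@@
@-@-@-@
@@@@@@@@
@-------@
@@------@@
@-@-----@-@
@@@@----@@@@
@---@---@---@
@@--@@--@@--@@
@-@-@-@-@-@-@-@
@@@@@@@@@@@@@@@@
@---------------@
@@--------------@@

Derivation:
r0=0: @
r1=1: @@
r2=10: @-@
r3=11: @@@@
r4=100: @---@
r5=101: @@--@@
r6=110: @-@-@-@
r7=111: @@@@@@@@
r8=1000: @-------@
r9=1001: @@------@@
r10=1010: @-@-----@-@
r11=1011: @@@@----@@@@
r12=1100: @---@---@---@
r13=1101: @@--@@--@@--@@
r14=1110: @-@-@-@-@-@-@-@
r15=1111: @@@@@@@@@@@@@@@@
r16=10000: @---------------@
r17=10001: @@--------------@@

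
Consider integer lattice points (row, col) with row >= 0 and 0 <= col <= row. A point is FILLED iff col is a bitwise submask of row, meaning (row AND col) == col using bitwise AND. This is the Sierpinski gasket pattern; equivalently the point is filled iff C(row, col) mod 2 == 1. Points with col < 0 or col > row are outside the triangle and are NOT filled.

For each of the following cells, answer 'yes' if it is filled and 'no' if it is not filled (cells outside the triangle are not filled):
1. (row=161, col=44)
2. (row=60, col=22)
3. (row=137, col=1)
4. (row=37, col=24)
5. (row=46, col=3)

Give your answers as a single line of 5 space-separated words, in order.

(161,44): row=0b10100001, col=0b101100, row AND col = 0b100000 = 32; 32 != 44 -> empty
(60,22): row=0b111100, col=0b10110, row AND col = 0b10100 = 20; 20 != 22 -> empty
(137,1): row=0b10001001, col=0b1, row AND col = 0b1 = 1; 1 == 1 -> filled
(37,24): row=0b100101, col=0b11000, row AND col = 0b0 = 0; 0 != 24 -> empty
(46,3): row=0b101110, col=0b11, row AND col = 0b10 = 2; 2 != 3 -> empty

Answer: no no yes no no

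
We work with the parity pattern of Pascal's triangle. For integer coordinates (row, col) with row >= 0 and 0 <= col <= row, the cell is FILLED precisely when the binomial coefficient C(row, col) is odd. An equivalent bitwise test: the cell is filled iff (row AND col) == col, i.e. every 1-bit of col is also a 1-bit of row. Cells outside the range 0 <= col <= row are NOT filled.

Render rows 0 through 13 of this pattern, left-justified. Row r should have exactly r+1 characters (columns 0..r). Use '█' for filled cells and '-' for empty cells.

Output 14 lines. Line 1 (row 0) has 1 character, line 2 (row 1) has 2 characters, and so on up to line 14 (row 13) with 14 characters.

Answer: █
██
█-█
████
█---█
██--██
█-█-█-█
████████
█-------█
██------██
█-█-----█-█
████----████
█---█---█---█
██--██--██--██

Derivation:
r0=0: █
r1=1: ██
r2=10: █-█
r3=11: ████
r4=100: █---█
r5=101: ██--██
r6=110: █-█-█-█
r7=111: ████████
r8=1000: █-------█
r9=1001: ██------██
r10=1010: █-█-----█-█
r11=1011: ████----████
r12=1100: █---█---█---█
r13=1101: ██--██--██--██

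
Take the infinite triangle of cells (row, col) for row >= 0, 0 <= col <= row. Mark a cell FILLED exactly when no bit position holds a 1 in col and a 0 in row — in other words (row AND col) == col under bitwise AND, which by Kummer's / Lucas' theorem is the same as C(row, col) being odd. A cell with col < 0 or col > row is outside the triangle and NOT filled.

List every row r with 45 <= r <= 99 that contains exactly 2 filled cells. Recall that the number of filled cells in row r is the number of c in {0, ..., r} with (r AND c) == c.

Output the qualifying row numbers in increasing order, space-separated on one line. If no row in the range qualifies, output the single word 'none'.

Row r has 2^popcount(r) filled cells, so we need popcount(r) = log2(2) = 1.
Scan r = 45..99 and keep those with exactly 1 one-bits:
r=45=101101 popcount=4 -> skip
r=46=101110 popcount=4 -> skip
r=47=101111 popcount=5 -> skip
r=48=110000 popcount=2 -> skip
r=49=110001 popcount=3 -> skip
r=50=110010 popcount=3 -> skip
r=51=110011 popcount=4 -> skip
r=52=110100 popcount=3 -> skip
r=53=110101 popcount=4 -> skip
r=54=110110 popcount=4 -> skip
r=55=110111 popcount=5 -> skip
r=56=111000 popcount=3 -> skip
r=57=111001 popcount=4 -> skip
r=58=111010 popcount=4 -> skip
r=59=111011 popcount=5 -> skip
r=60=111100 popcount=4 -> skip
r=61=111101 popcount=5 -> skip
r=62=111110 popcount=5 -> skip
r=63=111111 popcount=6 -> skip
r=64=1000000 popcount=1 -> KEEP
r=65=1000001 popcount=2 -> skip
r=66=1000010 popcount=2 -> skip
r=67=1000011 popcount=3 -> skip
r=68=1000100 popcount=2 -> skip
r=69=1000101 popcount=3 -> skip
r=70=1000110 popcount=3 -> skip
r=71=1000111 popcount=4 -> skip
r=72=1001000 popcount=2 -> skip
r=73=1001001 popcount=3 -> skip
r=74=1001010 popcount=3 -> skip
r=75=1001011 popcount=4 -> skip
r=76=1001100 popcount=3 -> skip
r=77=1001101 popcount=4 -> skip
r=78=1001110 popcount=4 -> skip
r=79=1001111 popcount=5 -> skip
r=80=1010000 popcount=2 -> skip
r=81=1010001 popcount=3 -> skip
r=82=1010010 popcount=3 -> skip
r=83=1010011 popcount=4 -> skip
r=84=1010100 popcount=3 -> skip
r=85=1010101 popcount=4 -> skip
r=86=1010110 popcount=4 -> skip
r=87=1010111 popcount=5 -> skip
r=88=1011000 popcount=3 -> skip
r=89=1011001 popcount=4 -> skip
r=90=1011010 popcount=4 -> skip
r=91=1011011 popcount=5 -> skip
r=92=1011100 popcount=4 -> skip
r=93=1011101 popcount=5 -> skip
r=94=1011110 popcount=5 -> skip
r=95=1011111 popcount=6 -> skip
r=96=1100000 popcount=2 -> skip
r=97=1100001 popcount=3 -> skip
r=98=1100010 popcount=3 -> skip
r=99=1100011 popcount=4 -> skip
Kept rows: 64

Answer: 64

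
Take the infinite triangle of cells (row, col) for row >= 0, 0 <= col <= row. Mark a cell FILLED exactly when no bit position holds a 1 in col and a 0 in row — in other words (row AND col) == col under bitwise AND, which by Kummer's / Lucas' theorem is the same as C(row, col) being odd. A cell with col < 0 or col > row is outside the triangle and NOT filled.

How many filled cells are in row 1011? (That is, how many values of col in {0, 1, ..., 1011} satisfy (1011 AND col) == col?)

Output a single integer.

1011 in binary = 1111110011
popcount(1011) = number of 1-bits in 1111110011 = 8
A col c satisfies (1011 AND c) == c iff every set bit of c is also set in 1011; each of the 8 set bits of 1011 can independently be on or off in c.
count = 2^8 = 256

Answer: 256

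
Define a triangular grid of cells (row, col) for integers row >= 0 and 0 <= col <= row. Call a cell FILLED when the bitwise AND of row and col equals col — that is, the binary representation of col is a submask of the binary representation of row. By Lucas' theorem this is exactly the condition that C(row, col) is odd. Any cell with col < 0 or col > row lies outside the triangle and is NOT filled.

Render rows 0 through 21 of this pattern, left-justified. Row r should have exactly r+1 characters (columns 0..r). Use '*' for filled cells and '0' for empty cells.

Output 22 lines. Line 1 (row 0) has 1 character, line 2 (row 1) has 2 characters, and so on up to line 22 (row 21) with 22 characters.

Answer: *
**
*0*
****
*000*
**00**
*0*0*0*
********
*0000000*
**000000**
*0*00000*0*
****0000****
*000*000*000*
**00**00**00**
*0*0*0*0*0*0*0*
****************
*000000000000000*
**00000000000000**
*0*0000000000000*0*
****000000000000****
*000*00000000000*000*
**00**0000000000**00**

Derivation:
r0=0: *
r1=1: **
r2=10: *0*
r3=11: ****
r4=100: *000*
r5=101: **00**
r6=110: *0*0*0*
r7=111: ********
r8=1000: *0000000*
r9=1001: **000000**
r10=1010: *0*00000*0*
r11=1011: ****0000****
r12=1100: *000*000*000*
r13=1101: **00**00**00**
r14=1110: *0*0*0*0*0*0*0*
r15=1111: ****************
r16=10000: *000000000000000*
r17=10001: **00000000000000**
r18=10010: *0*0000000000000*0*
r19=10011: ****000000000000****
r20=10100: *000*00000000000*000*
r21=10101: **00**0000000000**00**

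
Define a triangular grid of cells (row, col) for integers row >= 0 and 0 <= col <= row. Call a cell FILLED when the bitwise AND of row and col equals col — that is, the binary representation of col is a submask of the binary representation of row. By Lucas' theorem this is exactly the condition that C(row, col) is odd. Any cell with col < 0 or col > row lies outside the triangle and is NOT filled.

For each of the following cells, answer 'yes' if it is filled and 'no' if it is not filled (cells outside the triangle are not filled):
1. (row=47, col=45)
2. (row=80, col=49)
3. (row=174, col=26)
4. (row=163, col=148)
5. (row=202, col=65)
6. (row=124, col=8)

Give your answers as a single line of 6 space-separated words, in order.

Answer: yes no no no no yes

Derivation:
(47,45): row=0b101111, col=0b101101, row AND col = 0b101101 = 45; 45 == 45 -> filled
(80,49): row=0b1010000, col=0b110001, row AND col = 0b10000 = 16; 16 != 49 -> empty
(174,26): row=0b10101110, col=0b11010, row AND col = 0b1010 = 10; 10 != 26 -> empty
(163,148): row=0b10100011, col=0b10010100, row AND col = 0b10000000 = 128; 128 != 148 -> empty
(202,65): row=0b11001010, col=0b1000001, row AND col = 0b1000000 = 64; 64 != 65 -> empty
(124,8): row=0b1111100, col=0b1000, row AND col = 0b1000 = 8; 8 == 8 -> filled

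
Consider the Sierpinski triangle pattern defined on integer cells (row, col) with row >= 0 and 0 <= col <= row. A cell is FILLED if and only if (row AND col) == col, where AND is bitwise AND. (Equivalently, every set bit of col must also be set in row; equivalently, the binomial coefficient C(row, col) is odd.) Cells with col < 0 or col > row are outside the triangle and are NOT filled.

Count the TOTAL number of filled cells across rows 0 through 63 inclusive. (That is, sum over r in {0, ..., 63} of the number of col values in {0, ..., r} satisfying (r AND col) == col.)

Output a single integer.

Answer: 729

Derivation:
r0=0 pc0: +1 =1
r1=1 pc1: +2 =3
r2=10 pc1: +2 =5
r3=11 pc2: +4 =9
r4=100 pc1: +2 =11
r5=101 pc2: +4 =15
r6=110 pc2: +4 =19
r7=111 pc3: +8 =27
r8=1000 pc1: +2 =29
r9=1001 pc2: +4 =33
r10=1010 pc2: +4 =37
r11=1011 pc3: +8 =45
r12=1100 pc2: +4 =49
r13=1101 pc3: +8 =57
r14=1110 pc3: +8 =65
r15=1111 pc4: +16 =81
r16=10000 pc1: +2 =83
r17=10001 pc2: +4 =87
r18=10010 pc2: +4 =91
r19=10011 pc3: +8 =99
r20=10100 pc2: +4 =103
r21=10101 pc3: +8 =111
r22=10110 pc3: +8 =119
r23=10111 pc4: +16 =135
r24=11000 pc2: +4 =139
r25=11001 pc3: +8 =147
r26=11010 pc3: +8 =155
r27=11011 pc4: +16 =171
r28=11100 pc3: +8 =179
r29=11101 pc4: +16 =195
r30=11110 pc4: +16 =211
r31=11111 pc5: +32 =243
r32=100000 pc1: +2 =245
r33=100001 pc2: +4 =249
r34=100010 pc2: +4 =253
r35=100011 pc3: +8 =261
r36=100100 pc2: +4 =265
r37=100101 pc3: +8 =273
r38=100110 pc3: +8 =281
r39=100111 pc4: +16 =297
r40=101000 pc2: +4 =301
r41=101001 pc3: +8 =309
r42=101010 pc3: +8 =317
r43=101011 pc4: +16 =333
r44=101100 pc3: +8 =341
r45=101101 pc4: +16 =357
r46=101110 pc4: +16 =373
r47=101111 pc5: +32 =405
r48=110000 pc2: +4 =409
r49=110001 pc3: +8 =417
r50=110010 pc3: +8 =425
r51=110011 pc4: +16 =441
r52=110100 pc3: +8 =449
r53=110101 pc4: +16 =465
r54=110110 pc4: +16 =481
r55=110111 pc5: +32 =513
r56=111000 pc3: +8 =521
r57=111001 pc4: +16 =537
r58=111010 pc4: +16 =553
r59=111011 pc5: +32 =585
r60=111100 pc4: +16 =601
r61=111101 pc5: +32 =633
r62=111110 pc5: +32 =665
r63=111111 pc6: +64 =729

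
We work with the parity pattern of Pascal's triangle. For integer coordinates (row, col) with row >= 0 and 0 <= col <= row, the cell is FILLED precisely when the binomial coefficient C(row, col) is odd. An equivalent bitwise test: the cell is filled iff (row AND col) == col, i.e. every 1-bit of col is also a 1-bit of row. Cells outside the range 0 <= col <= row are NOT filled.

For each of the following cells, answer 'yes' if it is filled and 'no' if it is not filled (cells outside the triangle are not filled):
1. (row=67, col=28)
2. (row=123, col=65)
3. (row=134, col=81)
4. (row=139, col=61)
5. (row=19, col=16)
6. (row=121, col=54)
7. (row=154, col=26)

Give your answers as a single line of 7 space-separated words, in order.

Answer: no yes no no yes no yes

Derivation:
(67,28): row=0b1000011, col=0b11100, row AND col = 0b0 = 0; 0 != 28 -> empty
(123,65): row=0b1111011, col=0b1000001, row AND col = 0b1000001 = 65; 65 == 65 -> filled
(134,81): row=0b10000110, col=0b1010001, row AND col = 0b0 = 0; 0 != 81 -> empty
(139,61): row=0b10001011, col=0b111101, row AND col = 0b1001 = 9; 9 != 61 -> empty
(19,16): row=0b10011, col=0b10000, row AND col = 0b10000 = 16; 16 == 16 -> filled
(121,54): row=0b1111001, col=0b110110, row AND col = 0b110000 = 48; 48 != 54 -> empty
(154,26): row=0b10011010, col=0b11010, row AND col = 0b11010 = 26; 26 == 26 -> filled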